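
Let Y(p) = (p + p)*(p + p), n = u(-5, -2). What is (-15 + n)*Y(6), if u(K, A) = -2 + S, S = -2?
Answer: -2736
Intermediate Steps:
u(K, A) = -4 (u(K, A) = -2 - 2 = -4)
n = -4
Y(p) = 4*p² (Y(p) = (2*p)*(2*p) = 4*p²)
(-15 + n)*Y(6) = (-15 - 4)*(4*6²) = -76*36 = -19*144 = -2736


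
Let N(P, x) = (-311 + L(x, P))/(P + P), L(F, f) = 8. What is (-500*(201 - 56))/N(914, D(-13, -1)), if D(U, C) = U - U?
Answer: 132530000/303 ≈ 4.3739e+5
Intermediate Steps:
D(U, C) = 0
N(P, x) = -303/(2*P) (N(P, x) = (-311 + 8)/(P + P) = -303*1/(2*P) = -303/(2*P))
(-500*(201 - 56))/N(914, D(-13, -1)) = (-500*(201 - 56))/((-303/2/914)) = (-500*145)/((-303/2*1/914)) = -72500/(-303/1828) = -72500*(-1828/303) = 132530000/303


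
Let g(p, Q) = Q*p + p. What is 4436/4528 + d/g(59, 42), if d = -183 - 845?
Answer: 1649837/2871884 ≈ 0.57448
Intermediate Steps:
d = -1028
g(p, Q) = p + Q*p
4436/4528 + d/g(59, 42) = 4436/4528 - 1028*1/(59*(1 + 42)) = 4436*(1/4528) - 1028/(59*43) = 1109/1132 - 1028/2537 = 1649837/2871884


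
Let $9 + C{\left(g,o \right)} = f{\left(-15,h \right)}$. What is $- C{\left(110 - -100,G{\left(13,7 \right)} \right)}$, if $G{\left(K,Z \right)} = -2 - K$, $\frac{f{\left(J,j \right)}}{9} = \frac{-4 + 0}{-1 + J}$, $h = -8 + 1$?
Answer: $\frac{27}{4} \approx 6.75$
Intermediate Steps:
$h = -7$
$f{\left(J,j \right)} = - \frac{36}{-1 + J}$ ($f{\left(J,j \right)} = 9 \frac{-4 + 0}{-1 + J} = 9 \left(- \frac{4}{-1 + J}\right) = - \frac{36}{-1 + J}$)
$C{\left(g,o \right)} = - \frac{27}{4}$ ($C{\left(g,o \right)} = -9 - \frac{36}{-1 - 15} = -9 - \frac{36}{-16} = -9 - - \frac{9}{4} = -9 + \frac{9}{4} = - \frac{27}{4}$)
$- C{\left(110 - -100,G{\left(13,7 \right)} \right)} = \left(-1\right) \left(- \frac{27}{4}\right) = \frac{27}{4}$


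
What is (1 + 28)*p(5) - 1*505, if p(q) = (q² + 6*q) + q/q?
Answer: 1119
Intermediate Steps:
p(q) = 1 + q² + 6*q (p(q) = (q² + 6*q) + 1 = 1 + q² + 6*q)
(1 + 28)*p(5) - 1*505 = (1 + 28)*(1 + 5² + 6*5) - 1*505 = 29*(1 + 25 + 30) - 505 = 29*56 - 505 = 1624 - 505 = 1119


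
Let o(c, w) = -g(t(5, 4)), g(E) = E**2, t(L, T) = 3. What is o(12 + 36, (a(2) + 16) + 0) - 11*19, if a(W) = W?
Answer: -218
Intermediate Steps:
o(c, w) = -9 (o(c, w) = -1*3**2 = -1*9 = -9)
o(12 + 36, (a(2) + 16) + 0) - 11*19 = -9 - 11*19 = -9 - 209 = -218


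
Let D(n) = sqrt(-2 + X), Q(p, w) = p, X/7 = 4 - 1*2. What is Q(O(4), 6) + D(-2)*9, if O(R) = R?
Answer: 4 + 18*sqrt(3) ≈ 35.177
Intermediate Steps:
X = 14 (X = 7*(4 - 1*2) = 7*(4 - 2) = 7*2 = 14)
D(n) = 2*sqrt(3) (D(n) = sqrt(-2 + 14) = sqrt(12) = 2*sqrt(3))
Q(O(4), 6) + D(-2)*9 = 4 + (2*sqrt(3))*9 = 4 + 18*sqrt(3)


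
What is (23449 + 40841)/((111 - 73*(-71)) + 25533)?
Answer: 64290/30827 ≈ 2.0855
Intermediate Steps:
(23449 + 40841)/((111 - 73*(-71)) + 25533) = 64290/((111 + 5183) + 25533) = 64290/(5294 + 25533) = 64290/30827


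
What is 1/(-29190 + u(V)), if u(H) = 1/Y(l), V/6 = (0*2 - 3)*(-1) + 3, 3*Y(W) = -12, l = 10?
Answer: -4/116761 ≈ -3.4258e-5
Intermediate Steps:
Y(W) = -4 (Y(W) = (⅓)*(-12) = -4)
V = 36 (V = 6*((0*2 - 3)*(-1) + 3) = 6*((0 - 3)*(-1) + 3) = 6*(-3*(-1) + 3) = 6*(3 + 3) = 6*6 = 36)
u(H) = -¼ (u(H) = 1/(-4) = -¼)
1/(-29190 + u(V)) = 1/(-29190 - ¼) = 1/(-116761/4) = -4/116761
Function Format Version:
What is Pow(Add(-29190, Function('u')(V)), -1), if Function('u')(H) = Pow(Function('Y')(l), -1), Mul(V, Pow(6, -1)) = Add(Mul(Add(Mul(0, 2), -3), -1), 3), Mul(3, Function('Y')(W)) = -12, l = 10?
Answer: Rational(-4, 116761) ≈ -3.4258e-5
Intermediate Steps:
Function('Y')(W) = -4 (Function('Y')(W) = Mul(Rational(1, 3), -12) = -4)
V = 36 (V = Mul(6, Add(Mul(Add(Mul(0, 2), -3), -1), 3)) = Mul(6, Add(Mul(Add(0, -3), -1), 3)) = Mul(6, Add(Mul(-3, -1), 3)) = Mul(6, Add(3, 3)) = Mul(6, 6) = 36)
Function('u')(H) = Rational(-1, 4) (Function('u')(H) = Pow(-4, -1) = Rational(-1, 4))
Pow(Add(-29190, Function('u')(V)), -1) = Pow(Add(-29190, Rational(-1, 4)), -1) = Pow(Rational(-116761, 4), -1) = Rational(-4, 116761)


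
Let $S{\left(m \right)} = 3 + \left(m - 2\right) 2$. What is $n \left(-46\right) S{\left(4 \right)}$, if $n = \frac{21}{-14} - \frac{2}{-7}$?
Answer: $391$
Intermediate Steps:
$n = - \frac{17}{14}$ ($n = 21 \left(- \frac{1}{14}\right) - - \frac{2}{7} = - \frac{3}{2} + \frac{2}{7} = - \frac{17}{14} \approx -1.2143$)
$S{\left(m \right)} = -1 + 2 m$ ($S{\left(m \right)} = 3 + \left(m - 2\right) 2 = 3 + \left(-2 + m\right) 2 = 3 + \left(-4 + 2 m\right) = -1 + 2 m$)
$n \left(-46\right) S{\left(4 \right)} = \left(- \frac{17}{14}\right) \left(-46\right) \left(-1 + 2 \cdot 4\right) = \frac{391 \left(-1 + 8\right)}{7} = \frac{391}{7} \cdot 7 = 391$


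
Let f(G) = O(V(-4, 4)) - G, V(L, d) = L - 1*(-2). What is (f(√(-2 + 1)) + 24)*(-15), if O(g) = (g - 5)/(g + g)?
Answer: -1545/4 + 15*I ≈ -386.25 + 15.0*I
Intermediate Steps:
V(L, d) = 2 + L (V(L, d) = L + 2 = 2 + L)
O(g) = (-5 + g)/(2*g) (O(g) = (-5 + g)/((2*g)) = (-5 + g)*(1/(2*g)) = (-5 + g)/(2*g))
f(G) = 7/4 - G (f(G) = (-5 + (2 - 4))/(2*(2 - 4)) - G = (½)*(-5 - 2)/(-2) - G = (½)*(-½)*(-7) - G = 7/4 - G)
(f(√(-2 + 1)) + 24)*(-15) = ((7/4 - √(-2 + 1)) + 24)*(-15) = ((7/4 - √(-1)) + 24)*(-15) = ((7/4 - I) + 24)*(-15) = (103/4 - I)*(-15) = -1545/4 + 15*I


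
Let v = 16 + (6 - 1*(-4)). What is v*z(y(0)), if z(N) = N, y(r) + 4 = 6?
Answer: 52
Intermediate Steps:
y(r) = 2 (y(r) = -4 + 6 = 2)
v = 26 (v = 16 + (6 + 4) = 16 + 10 = 26)
v*z(y(0)) = 26*2 = 52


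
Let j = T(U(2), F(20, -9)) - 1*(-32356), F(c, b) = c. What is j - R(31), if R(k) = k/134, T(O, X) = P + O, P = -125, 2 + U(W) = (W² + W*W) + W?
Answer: 4319995/134 ≈ 32239.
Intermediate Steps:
U(W) = -2 + W + 2*W² (U(W) = -2 + ((W² + W*W) + W) = -2 + ((W² + W²) + W) = -2 + (2*W² + W) = -2 + (W + 2*W²) = -2 + W + 2*W²)
T(O, X) = -125 + O
j = 32239 (j = (-125 + (-2 + 2 + 2*2²)) - 1*(-32356) = (-125 + (-2 + 2 + 2*4)) + 32356 = (-125 + (-2 + 2 + 8)) + 32356 = (-125 + 8) + 32356 = -117 + 32356 = 32239)
R(k) = k/134 (R(k) = k*(1/134) = k/134)
j - R(31) = 32239 - 31/134 = 4319995/134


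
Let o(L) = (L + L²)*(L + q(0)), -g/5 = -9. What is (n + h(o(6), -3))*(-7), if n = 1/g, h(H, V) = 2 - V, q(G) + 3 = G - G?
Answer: -1582/45 ≈ -35.156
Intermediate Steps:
q(G) = -3 (q(G) = -3 + (G - G) = -3 + 0 = -3)
g = 45 (g = -5*(-9) = 45)
o(L) = (-3 + L)*(L + L²) (o(L) = (L + L²)*(L - 3) = (L + L²)*(-3 + L) = (-3 + L)*(L + L²))
n = 1/45 ≈ 0.022222
(n + h(o(6), -3))*(-7) = (1/45 + (2 - 1*(-3)))*(-7) = (1/45 + (2 + 3))*(-7) = (1/45 + 5)*(-7) = (226/45)*(-7) = -1582/45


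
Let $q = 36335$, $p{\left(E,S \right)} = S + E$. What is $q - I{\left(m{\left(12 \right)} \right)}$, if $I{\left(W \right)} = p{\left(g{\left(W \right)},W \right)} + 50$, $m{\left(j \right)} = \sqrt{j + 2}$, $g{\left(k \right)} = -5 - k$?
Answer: $36290$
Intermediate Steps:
$m{\left(j \right)} = \sqrt{2 + j}$
$p{\left(E,S \right)} = E + S$
$I{\left(W \right)} = 45$ ($I{\left(W \right)} = \left(\left(-5 - W\right) + W\right) + 50 = -5 + 50 = 45$)
$q - I{\left(m{\left(12 \right)} \right)} = 36335 - 45 = 36290$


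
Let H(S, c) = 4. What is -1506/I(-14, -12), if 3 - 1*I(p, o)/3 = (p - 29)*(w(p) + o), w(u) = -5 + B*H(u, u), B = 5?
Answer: -251/66 ≈ -3.8030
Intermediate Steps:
w(u) = 15 (w(u) = -5 + 5*4 = -5 + 20 = 15)
I(p, o) = 9 - 3*(-29 + p)*(15 + o) (I(p, o) = 9 - 3*(p - 29)*(15 + o) = 9 - 3*(-29 + p)*(15 + o))
-1506/I(-14, -12) = -1506/(1314 - 45*(-14) + 87*(-12) - 3*(-12)*(-14)) = -1506/(1314 + 630 - 1044 - 504) = -1506/396 = -1506*1/396 = -251/66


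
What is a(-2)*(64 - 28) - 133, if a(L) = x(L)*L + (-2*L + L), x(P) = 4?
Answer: -349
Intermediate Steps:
a(L) = 3*L (a(L) = 4*L + (-2*L + L) = 4*L - L = 3*L)
a(-2)*(64 - 28) - 133 = (3*(-2))*(64 - 28) - 133 = -6*36 - 133 = -216 - 133 = -349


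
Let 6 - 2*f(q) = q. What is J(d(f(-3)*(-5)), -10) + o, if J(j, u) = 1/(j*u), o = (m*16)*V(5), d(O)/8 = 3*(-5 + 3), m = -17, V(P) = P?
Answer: -652799/480 ≈ -1360.0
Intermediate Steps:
f(q) = 3 - q/2
d(O) = -48 (d(O) = 8*(3*(-5 + 3)) = 8*(3*(-2)) = 8*(-6) = -48)
o = -1360 (o = -17*16*5 = -272*5 = -1360)
J(j, u) = 1/(j*u)
J(d(f(-3)*(-5)), -10) + o = 1/(-48*(-10)) - 1360 = -1/48*(-1/10) - 1360 = 1/480 - 1360 = -652799/480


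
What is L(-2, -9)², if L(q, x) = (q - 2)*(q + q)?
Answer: 256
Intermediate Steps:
L(q, x) = 2*q*(-2 + q) (L(q, x) = (-2 + q)*(2*q) = 2*q*(-2 + q))
L(-2, -9)² = (2*(-2)*(-2 - 2))² = (2*(-2)*(-4))² = 16² = 256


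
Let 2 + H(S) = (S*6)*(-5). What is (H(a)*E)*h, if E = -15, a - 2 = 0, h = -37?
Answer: -34410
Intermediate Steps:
a = 2 (a = 2 + 0 = 2)
H(S) = -2 - 30*S (H(S) = -2 + (S*6)*(-5) = -2 + (6*S)*(-5) = -2 - 30*S)
(H(a)*E)*h = ((-2 - 30*2)*(-15))*(-37) = ((-2 - 60)*(-15))*(-37) = -62*(-15)*(-37) = 930*(-37) = -34410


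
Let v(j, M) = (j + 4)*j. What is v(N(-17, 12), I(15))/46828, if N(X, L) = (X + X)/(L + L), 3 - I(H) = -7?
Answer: -527/6743232 ≈ -7.8152e-5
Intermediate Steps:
I(H) = 10 (I(H) = 3 - 1*(-7) = 3 + 7 = 10)
N(X, L) = X/L (N(X, L) = (2*X)/((2*L)) = (2*X)*(1/(2*L)) = X/L)
v(j, M) = j*(4 + j) (v(j, M) = (4 + j)*j = j*(4 + j))
v(N(-17, 12), I(15))/46828 = ((-17/12)*(4 - 17/12))/46828 = ((-17*1/12)*(4 - 17*1/12))*(1/46828) = -17*(4 - 17/12)/12*(1/46828) = -17/12*31/12*(1/46828) = -527/144*1/46828 = -527/6743232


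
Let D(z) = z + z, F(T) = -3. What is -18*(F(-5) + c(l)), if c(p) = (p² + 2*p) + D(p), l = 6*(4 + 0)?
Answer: -12042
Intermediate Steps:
D(z) = 2*z
l = 24 (l = 6*4 = 24)
c(p) = p² + 4*p (c(p) = (p² + 2*p) + 2*p = p² + 4*p)
-18*(F(-5) + c(l)) = -18*(-3 + 24*(4 + 24)) = -18*(-3 + 24*28) = -18*(-3 + 672) = -18*669 = -12042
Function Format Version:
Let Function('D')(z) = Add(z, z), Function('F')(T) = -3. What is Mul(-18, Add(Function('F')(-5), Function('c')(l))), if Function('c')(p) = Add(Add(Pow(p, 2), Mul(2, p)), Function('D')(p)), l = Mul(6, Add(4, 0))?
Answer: -12042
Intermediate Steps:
Function('D')(z) = Mul(2, z)
l = 24 (l = Mul(6, 4) = 24)
Function('c')(p) = Add(Pow(p, 2), Mul(4, p)) (Function('c')(p) = Add(Add(Pow(p, 2), Mul(2, p)), Mul(2, p)) = Add(Pow(p, 2), Mul(4, p)))
Mul(-18, Add(Function('F')(-5), Function('c')(l))) = Mul(-18, Add(-3, Mul(24, Add(4, 24)))) = Mul(-18, Add(-3, Mul(24, 28))) = Mul(-18, Add(-3, 672)) = Mul(-18, 669) = -12042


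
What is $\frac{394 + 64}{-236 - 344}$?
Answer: $- \frac{229}{290} \approx -0.78965$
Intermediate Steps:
$\frac{394 + 64}{-236 - 344} = \frac{458}{-580} = 458 \left(- \frac{1}{580}\right) = - \frac{229}{290}$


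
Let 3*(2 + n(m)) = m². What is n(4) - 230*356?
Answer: -245630/3 ≈ -81877.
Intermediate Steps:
n(m) = -2 + m²/3
n(4) - 230*356 = (-2 + (⅓)*4²) - 230*356 = (-2 + (⅓)*16) - 81880 = (-2 + 16/3) - 81880 = 10/3 - 81880 = -245630/3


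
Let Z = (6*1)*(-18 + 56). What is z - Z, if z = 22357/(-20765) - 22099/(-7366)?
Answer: -34579533647/152954990 ≈ -226.08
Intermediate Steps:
z = 294204073/152954990 (z = 22357*(-1/20765) - 22099*(-1/7366) = -22357/20765 + 22099/7366 = 294204073/152954990 ≈ 1.9235)
Z = 228 (Z = 6*38 = 228)
z - Z = 294204073/152954990 - 1*228 = 294204073/152954990 - 228 = -34579533647/152954990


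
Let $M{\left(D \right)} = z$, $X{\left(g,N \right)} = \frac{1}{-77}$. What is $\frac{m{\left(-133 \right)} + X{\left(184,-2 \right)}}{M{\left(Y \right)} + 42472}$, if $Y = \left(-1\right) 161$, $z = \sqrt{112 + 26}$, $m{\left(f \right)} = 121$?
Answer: $\frac{11637328}{4085236463} - \frac{274 \sqrt{138}}{4085236463} \approx 0.0028478$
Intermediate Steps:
$X{\left(g,N \right)} = - \frac{1}{77}$
$z = \sqrt{138} \approx 11.747$
$Y = -161$
$M{\left(D \right)} = \sqrt{138}$
$\frac{m{\left(-133 \right)} + X{\left(184,-2 \right)}}{M{\left(Y \right)} + 42472} = \frac{121 - \frac{1}{77}}{\sqrt{138} + 42472} = \frac{9316}{77 \left(42472 + \sqrt{138}\right)}$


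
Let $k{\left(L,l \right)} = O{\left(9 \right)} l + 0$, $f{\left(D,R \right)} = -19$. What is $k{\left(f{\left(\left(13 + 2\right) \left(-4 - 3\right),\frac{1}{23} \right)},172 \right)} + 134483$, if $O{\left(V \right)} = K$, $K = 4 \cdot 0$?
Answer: $134483$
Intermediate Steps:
$K = 0$
$O{\left(V \right)} = 0$
$k{\left(L,l \right)} = 0$ ($k{\left(L,l \right)} = 0 l + 0 = 0 + 0 = 0$)
$k{\left(f{\left(\left(13 + 2\right) \left(-4 - 3\right),\frac{1}{23} \right)},172 \right)} + 134483 = 0 + 134483 = 134483$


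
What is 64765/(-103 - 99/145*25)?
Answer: -1878185/3482 ≈ -539.40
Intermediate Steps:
64765/(-103 - 99/145*25) = 64765/(-103 - 495/29) = 64765/(-3482/29) = 64765*(-29/3482) = -1878185/3482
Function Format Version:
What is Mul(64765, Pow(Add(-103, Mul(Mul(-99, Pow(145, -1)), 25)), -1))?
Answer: Rational(-1878185, 3482) ≈ -539.40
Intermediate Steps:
Mul(64765, Pow(Add(-103, Mul(Mul(-99, Pow(145, -1)), 25)), -1)) = Mul(64765, Pow(Add(-103, Mul(Mul(-99, Rational(1, 145)), 25)), -1)) = Mul(64765, Pow(Add(-103, Mul(Rational(-99, 145), 25)), -1)) = Mul(64765, Pow(Add(-103, Rational(-495, 29)), -1)) = Mul(64765, Pow(Rational(-3482, 29), -1)) = Mul(64765, Rational(-29, 3482)) = Rational(-1878185, 3482)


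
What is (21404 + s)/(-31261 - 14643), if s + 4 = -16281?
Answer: -5119/45904 ≈ -0.11152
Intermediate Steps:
s = -16285 (s = -4 - 16281 = -16285)
(21404 + s)/(-31261 - 14643) = (21404 - 16285)/(-31261 - 14643) = 5119/(-45904) = 5119*(-1/45904) = -5119/45904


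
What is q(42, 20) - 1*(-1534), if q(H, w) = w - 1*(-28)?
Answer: 1582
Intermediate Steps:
q(H, w) = 28 + w (q(H, w) = w + 28 = 28 + w)
q(42, 20) - 1*(-1534) = (28 + 20) - 1*(-1534) = 48 + 1534 = 1582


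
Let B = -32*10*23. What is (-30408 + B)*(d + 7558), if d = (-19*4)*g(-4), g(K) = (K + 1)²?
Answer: -259617232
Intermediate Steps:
B = -7360 (B = -320*23 = -7360)
g(K) = (1 + K)²
d = -684 (d = (-19*4)*(1 - 4)² = -76*(-3)² = -76*9 = -684)
(-30408 + B)*(d + 7558) = (-30408 - 7360)*(-684 + 7558) = -37768*6874 = -259617232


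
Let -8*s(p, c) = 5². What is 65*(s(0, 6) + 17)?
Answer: 7215/8 ≈ 901.88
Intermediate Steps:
s(p, c) = -25/8 (s(p, c) = -⅛*5² = -⅛*25 = -25/8)
65*(s(0, 6) + 17) = 65*(-25/8 + 17) = 65*(111/8) = 7215/8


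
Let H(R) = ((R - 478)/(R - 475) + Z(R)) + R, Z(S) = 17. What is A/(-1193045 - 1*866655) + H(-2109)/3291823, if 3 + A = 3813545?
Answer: -8112346614904061/4379988420182600 ≈ -1.8521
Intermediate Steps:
A = 3813542 (A = -3 + 3813545 = 3813542)
H(R) = 17 + R + (-478 + R)/(-475 + R) (H(R) = ((R - 478)/(R - 475) + 17) + R = ((-478 + R)/(-475 + R) + 17) + R = (17 + (-478 + R)/(-475 + R)) + R = 17 + R + (-478 + R)/(-475 + R))
A/(-1193045 - 1*866655) + H(-2109)/3291823 = 3813542/(-1193045 - 1*866655) + ((-8553 + (-2109)² - 457*(-2109))/(-475 - 2109))/3291823 = 3813542/(-1193045 - 866655) + ((-8553 + 4447881 + 963813)/(-2584))*(1/3291823) = 3813542/(-2059700) - 1/2584*5403141*(1/3291823) = 3813542*(-1/2059700) - 5403141/2584*1/3291823 = -1906771/1029850 - 5403141/8506070632 = -8112346614904061/4379988420182600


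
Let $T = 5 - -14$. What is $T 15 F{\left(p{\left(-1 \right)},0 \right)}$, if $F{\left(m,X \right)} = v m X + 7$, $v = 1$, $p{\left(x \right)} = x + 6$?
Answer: $1995$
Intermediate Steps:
$p{\left(x \right)} = 6 + x$
$T = 19$ ($T = 5 + 14 = 19$)
$F{\left(m,X \right)} = 7 + X m$ ($F{\left(m,X \right)} = 1 m X + 7 = m X + 7 = X m + 7 = 7 + X m$)
$T 15 F{\left(p{\left(-1 \right)},0 \right)} = 19 \cdot 15 \left(7 + 0 \left(6 - 1\right)\right) = 285 \left(7 + 0 \cdot 5\right) = 285 \left(7 + 0\right) = 285 \cdot 7 = 1995$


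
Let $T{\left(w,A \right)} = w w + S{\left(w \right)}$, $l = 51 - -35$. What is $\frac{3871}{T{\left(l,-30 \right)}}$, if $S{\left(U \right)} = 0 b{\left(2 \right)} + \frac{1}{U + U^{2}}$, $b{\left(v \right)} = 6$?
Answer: $\frac{28962822}{55336873} \approx 0.52339$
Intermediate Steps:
$l = 86$ ($l = 51 + 35 = 86$)
$S{\left(U \right)} = \frac{1}{U + U^{2}}$ ($S{\left(U \right)} = 0 \cdot 6 + \frac{1}{U + U^{2}} = 0 + \frac{1}{U + U^{2}} = \frac{1}{U + U^{2}}$)
$T{\left(w,A \right)} = w^{2} + \frac{1}{w \left(1 + w\right)}$ ($T{\left(w,A \right)} = w w + \frac{1}{w \left(1 + w\right)} = w^{2} + \frac{1}{w \left(1 + w\right)}$)
$\frac{3871}{T{\left(l,-30 \right)}} = \frac{3871}{\frac{1}{86} \frac{1}{1 + 86} \left(1 + 86^{3} \left(1 + 86\right)\right)} = \frac{3871}{\frac{1}{86} \cdot \frac{1}{87} \left(1 + 636056 \cdot 87\right)} = \frac{3871}{\frac{1}{86} \cdot \frac{1}{87} \left(1 + 55336872\right)} = \frac{3871}{\frac{1}{86} \cdot \frac{1}{87} \cdot 55336873} = \frac{3871}{\frac{55336873}{7482}} = 3871 \cdot \frac{7482}{55336873} = \frac{28962822}{55336873}$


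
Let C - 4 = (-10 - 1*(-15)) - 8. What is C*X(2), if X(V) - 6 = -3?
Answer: 3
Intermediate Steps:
X(V) = 3 (X(V) = 6 - 3 = 3)
C = 1 (C = 4 + ((-10 - 1*(-15)) - 8) = 4 + ((-10 + 15) - 8) = 4 + (5 - 8) = 4 - 3 = 1)
C*X(2) = 1*3 = 3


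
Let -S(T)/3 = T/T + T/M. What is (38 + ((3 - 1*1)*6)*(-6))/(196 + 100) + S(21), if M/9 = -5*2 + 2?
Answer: -663/296 ≈ -2.2399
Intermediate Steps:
M = -72 (M = 9*(-5*2 + 2) = 9*(-10 + 2) = 9*(-8) = -72)
S(T) = -3 + T/24 (S(T) = -3*(T/T + T/(-72)) = -3*(1 + T*(-1/72)) = -3*(1 - T/72) = -3 + T/24)
(38 + ((3 - 1*1)*6)*(-6))/(196 + 100) + S(21) = (38 + ((3 - 1*1)*6)*(-6))/(196 + 100) + (-3 + (1/24)*21) = (38 + ((3 - 1)*6)*(-6))/296 + (-3 + 7/8) = (38 + (2*6)*(-6))*(1/296) - 17/8 = (38 + 12*(-6))*(1/296) - 17/8 = (38 - 72)*(1/296) - 17/8 = -34*1/296 - 17/8 = -17/148 - 17/8 = -663/296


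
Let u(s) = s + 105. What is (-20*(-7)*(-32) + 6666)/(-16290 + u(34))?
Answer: -2186/16151 ≈ -0.13535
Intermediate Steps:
u(s) = 105 + s
(-20*(-7)*(-32) + 6666)/(-16290 + u(34)) = (-20*(-7)*(-32) + 6666)/(-16290 + (105 + 34)) = (140*(-32) + 6666)/(-16290 + 139) = (-4480 + 6666)/(-16151) = 2186*(-1/16151) = -2186/16151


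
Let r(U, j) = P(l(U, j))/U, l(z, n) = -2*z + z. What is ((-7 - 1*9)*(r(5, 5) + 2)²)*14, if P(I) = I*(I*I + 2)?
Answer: -140000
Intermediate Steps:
l(z, n) = -z
P(I) = I*(2 + I²) (P(I) = I*(I² + 2) = I*(2 + I²))
r(U, j) = -2 - U² (r(U, j) = ((-U)*(2 + (-U)²))/U = ((-U)*(2 + U²))/U = (-U*(2 + U²))/U = -2 - U²)
((-7 - 1*9)*(r(5, 5) + 2)²)*14 = ((-7 - 1*9)*((-2 - 1*5²) + 2)²)*14 = ((-7 - 9)*((-2 - 1*25) + 2)²)*14 = -16*((-2 - 25) + 2)²*14 = -16*(-27 + 2)²*14 = -16*(-25)²*14 = -16*625*14 = -10000*14 = -140000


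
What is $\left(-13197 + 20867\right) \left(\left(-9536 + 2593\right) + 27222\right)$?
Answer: $155539930$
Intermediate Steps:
$\left(-13197 + 20867\right) \left(\left(-9536 + 2593\right) + 27222\right) = 7670 \left(-6943 + 27222\right) = 7670 \cdot 20279 = 155539930$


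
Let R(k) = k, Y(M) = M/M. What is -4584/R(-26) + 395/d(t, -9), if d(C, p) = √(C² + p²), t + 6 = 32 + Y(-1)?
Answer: 2292/13 + 79*√10/18 ≈ 190.19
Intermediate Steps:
Y(M) = 1
t = 27 (t = -6 + (32 + 1) = -6 + 33 = 27)
-4584/R(-26) + 395/d(t, -9) = -4584/(-26) + 395/(√(27² + (-9)²)) = -4584*(-1/26) + 395/(√(729 + 81)) = 2292/13 + 395/(√810) = 2292/13 + 395/((9*√10)) = 2292/13 + 395*(√10/90) = 2292/13 + 79*√10/18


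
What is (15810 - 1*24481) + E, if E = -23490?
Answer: -32161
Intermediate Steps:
(15810 - 1*24481) + E = (15810 - 1*24481) - 23490 = (15810 - 24481) - 23490 = -8671 - 23490 = -32161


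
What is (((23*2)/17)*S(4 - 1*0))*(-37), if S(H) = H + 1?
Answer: -8510/17 ≈ -500.59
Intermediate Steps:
S(H) = 1 + H
(((23*2)/17)*S(4 - 1*0))*(-37) = (((23*2)/17)*(1 + (4 - 1*0)))*(-37) = ((46*(1/17))*(1 + (4 + 0)))*(-37) = (46*(1 + 4)/17)*(-37) = ((46/17)*5)*(-37) = (230/17)*(-37) = -8510/17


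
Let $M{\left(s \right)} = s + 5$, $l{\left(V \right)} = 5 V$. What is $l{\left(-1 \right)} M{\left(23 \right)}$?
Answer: $-140$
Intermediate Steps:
$M{\left(s \right)} = 5 + s$
$l{\left(-1 \right)} M{\left(23 \right)} = 5 \left(-1\right) \left(5 + 23\right) = \left(-5\right) 28 = -140$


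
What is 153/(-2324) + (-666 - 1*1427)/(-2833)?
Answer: 4430683/6583892 ≈ 0.67296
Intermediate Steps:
153/(-2324) + (-666 - 1*1427)/(-2833) = 153*(-1/2324) + (-666 - 1427)*(-1/2833) = -153/2324 - 2093*(-1/2833) = -153/2324 + 2093/2833 = 4430683/6583892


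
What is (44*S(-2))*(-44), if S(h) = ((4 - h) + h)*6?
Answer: -46464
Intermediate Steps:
S(h) = 24 (S(h) = 4*6 = 24)
(44*S(-2))*(-44) = (44*24)*(-44) = 1056*(-44) = -46464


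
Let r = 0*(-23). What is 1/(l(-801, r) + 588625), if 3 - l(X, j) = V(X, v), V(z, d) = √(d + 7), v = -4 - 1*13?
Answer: 294314/173241461197 + I*√10/346482922394 ≈ 1.6989e-6 + 9.1268e-12*I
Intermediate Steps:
v = -17 (v = -4 - 13 = -17)
V(z, d) = √(7 + d)
r = 0
l(X, j) = 3 - I*√10 (l(X, j) = 3 - √(7 - 17) = 3 - √(-10) = 3 - I*√10)
1/(l(-801, r) + 588625) = 1/((3 - I*√10) + 588625) = 1/(588628 - I*√10)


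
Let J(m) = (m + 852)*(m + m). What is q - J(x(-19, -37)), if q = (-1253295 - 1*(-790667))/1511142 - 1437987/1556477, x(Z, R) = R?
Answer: 70924855419667415/1176028883367 ≈ 60309.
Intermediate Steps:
J(m) = 2*m*(852 + m) (J(m) = (852 + m)*(2*m) = 2*m*(852 + m))
q = -1446536196355/1176028883367 (q = (-1253295 + 790667)*(1/1511142) - 1437987*1/1556477 = -462628*1/1511142 - 1437987/1556477 = -231314/755571 - 1437987/1556477 = -1446536196355/1176028883367 ≈ -1.2300)
q - J(x(-19, -37)) = -1446536196355/1176028883367 - 2*(-37)*(852 - 37) = -1446536196355/1176028883367 - 2*(-37)*815 = -1446536196355/1176028883367 - 1*(-60310) = -1446536196355/1176028883367 + 60310 = 70924855419667415/1176028883367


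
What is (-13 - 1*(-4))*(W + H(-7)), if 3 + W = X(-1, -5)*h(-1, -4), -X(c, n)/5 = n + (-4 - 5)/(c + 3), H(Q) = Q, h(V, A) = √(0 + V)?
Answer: 90 - 855*I/2 ≈ 90.0 - 427.5*I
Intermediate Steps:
h(V, A) = √V
X(c, n) = -5*n + 45/(3 + c) (X(c, n) = -5*(n + (-4 - 5)/(c + 3)) = -5*(n - 9/(3 + c)) = -5*n + 45/(3 + c))
W = -3 + 95*I/2 (W = -3 + (5*(9 - 3*(-5) - 1*(-1)*(-5))/(3 - 1))*√(-1) = -3 + (5*(9 + 15 - 5)/2)*I = -3 + (5*(½)*19)*I = -3 + 95*I/2 ≈ -3.0 + 47.5*I)
(-13 - 1*(-4))*(W + H(-7)) = (-13 - 1*(-4))*((-3 + 95*I/2) - 7) = (-13 + 4)*(-10 + 95*I/2) = -9*(-10 + 95*I/2) = 90 - 855*I/2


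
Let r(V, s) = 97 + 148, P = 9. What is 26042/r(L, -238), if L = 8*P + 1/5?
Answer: 26042/245 ≈ 106.29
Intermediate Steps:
L = 361/5 (L = 8*9 + 1/5 = 72 + 1/5 = 361/5 ≈ 72.200)
r(V, s) = 245
26042/r(L, -238) = 26042/245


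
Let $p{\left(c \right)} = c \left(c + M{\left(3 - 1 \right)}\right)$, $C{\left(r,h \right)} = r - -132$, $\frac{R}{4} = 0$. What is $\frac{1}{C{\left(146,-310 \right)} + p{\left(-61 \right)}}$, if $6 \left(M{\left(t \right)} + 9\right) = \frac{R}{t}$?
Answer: $\frac{1}{4548} \approx 0.00021988$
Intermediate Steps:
$R = 0$ ($R = 4 \cdot 0 = 0$)
$C{\left(r,h \right)} = 132 + r$ ($C{\left(r,h \right)} = r + 132 = 132 + r$)
$M{\left(t \right)} = -9$ ($M{\left(t \right)} = -9 + \frac{0 \frac{1}{t}}{6} = -9 + \frac{1}{6} \cdot 0 = -9 + 0 = -9$)
$p{\left(c \right)} = c \left(-9 + c\right)$ ($p{\left(c \right)} = c \left(c - 9\right) = c \left(-9 + c\right)$)
$\frac{1}{C{\left(146,-310 \right)} + p{\left(-61 \right)}} = \frac{1}{\left(132 + 146\right) - 61 \left(-9 - 61\right)} = \frac{1}{278 - -4270} = \frac{1}{278 + 4270} = \frac{1}{4548}$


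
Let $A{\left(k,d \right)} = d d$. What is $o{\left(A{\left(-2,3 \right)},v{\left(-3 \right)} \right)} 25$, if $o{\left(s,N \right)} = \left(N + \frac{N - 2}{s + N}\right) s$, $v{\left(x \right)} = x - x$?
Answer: $-50$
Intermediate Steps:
$A{\left(k,d \right)} = d^{2}$
$v{\left(x \right)} = 0$
$o{\left(s,N \right)} = s \left(N + \frac{-2 + N}{N + s}\right)$ ($o{\left(s,N \right)} = \left(N + \frac{-2 + N}{N + s}\right) s = s \left(N + \frac{-2 + N}{N + s}\right)$)
$o{\left(A{\left(-2,3 \right)},v{\left(-3 \right)} \right)} 25 = \frac{3^{2} \left(-2 + 0 + 0^{2} + 0 \cdot 3^{2}\right)}{0 + 3^{2}} \cdot 25 = \frac{9 \left(-2 + 0 + 0 + 0 \cdot 9\right)}{0 + 9} \cdot 25 = \frac{9 \left(-2 + 0 + 0 + 0\right)}{9} \cdot 25 = 9 \cdot \frac{1}{9} \left(-2\right) 25 = \left(-2\right) 25 = -50$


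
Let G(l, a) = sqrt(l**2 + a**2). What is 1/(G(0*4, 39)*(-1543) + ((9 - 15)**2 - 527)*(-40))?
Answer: -1/40537 ≈ -2.4669e-5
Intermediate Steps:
G(l, a) = sqrt(a**2 + l**2)
1/(G(0*4, 39)*(-1543) + ((9 - 15)**2 - 527)*(-40)) = 1/(sqrt(39**2 + (0*4)**2)*(-1543) + ((9 - 15)**2 - 527)*(-40)) = 1/(sqrt(1521 + 0**2)*(-1543) + ((-6)**2 - 527)*(-40)) = 1/(sqrt(1521 + 0)*(-1543) + (36 - 527)*(-40)) = 1/(sqrt(1521)*(-1543) - 491*(-40)) = 1/(39*(-1543) + 19640) = 1/(-60177 + 19640) = 1/(-40537) = -1/40537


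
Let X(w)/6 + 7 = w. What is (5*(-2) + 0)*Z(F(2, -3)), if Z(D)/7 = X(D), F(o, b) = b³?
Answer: 14280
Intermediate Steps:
X(w) = -42 + 6*w
Z(D) = -294 + 42*D (Z(D) = 7*(-42 + 6*D) = -294 + 42*D)
(5*(-2) + 0)*Z(F(2, -3)) = (5*(-2) + 0)*(-294 + 42*(-3)³) = (-10 + 0)*(-294 + 42*(-27)) = -10*(-294 - 1134) = -10*(-1428) = 14280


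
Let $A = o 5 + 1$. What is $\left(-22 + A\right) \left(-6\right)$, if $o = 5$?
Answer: $-24$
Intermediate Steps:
$A = 26$ ($A = 5 \cdot 5 + 1 = 25 + 1 = 26$)
$\left(-22 + A\right) \left(-6\right) = \left(-22 + 26\right) \left(-6\right) = 4 \left(-6\right) = -24$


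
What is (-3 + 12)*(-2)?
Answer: -18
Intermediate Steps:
(-3 + 12)*(-2) = 9*(-2) = -18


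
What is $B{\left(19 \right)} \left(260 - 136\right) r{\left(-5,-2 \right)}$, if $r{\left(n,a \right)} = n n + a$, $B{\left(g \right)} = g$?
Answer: $54188$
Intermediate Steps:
$r{\left(n,a \right)} = a + n^{2}$ ($r{\left(n,a \right)} = n^{2} + a = a + n^{2}$)
$B{\left(19 \right)} \left(260 - 136\right) r{\left(-5,-2 \right)} = 19 \left(260 - 136\right) \left(-2 + \left(-5\right)^{2}\right) = 19 \cdot 124 \left(-2 + 25\right) = 2356 \cdot 23 = 54188$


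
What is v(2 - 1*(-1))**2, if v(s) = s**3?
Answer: 729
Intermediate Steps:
v(2 - 1*(-1))**2 = ((2 - 1*(-1))**3)**2 = ((2 + 1)**3)**2 = (3**3)**2 = 27**2 = 729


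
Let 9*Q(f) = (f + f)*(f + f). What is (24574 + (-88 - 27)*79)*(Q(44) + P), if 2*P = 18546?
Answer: 156956921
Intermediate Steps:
P = 9273 (P = (½)*18546 = 9273)
Q(f) = 4*f²/9 (Q(f) = ((f + f)*(f + f))/9 = ((2*f)*(2*f))/9 = (4*f²)/9 = 4*f²/9)
(24574 + (-88 - 27)*79)*(Q(44) + P) = (24574 + (-88 - 27)*79)*((4/9)*44² + 9273) = (24574 - 115*79)*((4/9)*1936 + 9273) = (24574 - 9085)*(7744/9 + 9273) = 15489*(91201/9) = 156956921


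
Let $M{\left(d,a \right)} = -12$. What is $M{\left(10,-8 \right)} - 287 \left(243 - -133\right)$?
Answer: $-107924$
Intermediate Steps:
$M{\left(10,-8 \right)} - 287 \left(243 - -133\right) = -12 - 287 \left(243 - -133\right) = -12 - 287 \left(243 + 133\right) = -12 - 107912 = -107924$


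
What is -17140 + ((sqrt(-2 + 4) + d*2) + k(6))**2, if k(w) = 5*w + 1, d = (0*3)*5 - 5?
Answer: -16697 + 42*sqrt(2) ≈ -16638.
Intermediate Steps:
d = -5 (d = 0*5 - 5 = 0 - 5 = -5)
k(w) = 1 + 5*w
-17140 + ((sqrt(-2 + 4) + d*2) + k(6))**2 = -17140 + ((sqrt(-2 + 4) - 5*2) + (1 + 5*6))**2 = -17140 + ((sqrt(2) - 10) + (1 + 30))**2 = -17140 + ((-10 + sqrt(2)) + 31)**2 = -17140 + (21 + sqrt(2))**2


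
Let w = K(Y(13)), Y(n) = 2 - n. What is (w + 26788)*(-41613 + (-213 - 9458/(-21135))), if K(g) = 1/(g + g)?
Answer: -17365405065014/15499 ≈ -1.1204e+9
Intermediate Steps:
K(g) = 1/(2*g)
w = -1/22 (w = 1/(2*(2 - 1*13)) = 1/(2*(2 - 13)) = (½)/(-11) = (½)*(-1/11) = -1/22 ≈ -0.045455)
(w + 26788)*(-41613 + (-213 - 9458/(-21135))) = (-1/22 + 26788)*(-41613 + (-213 - 9458/(-21135))) = 589335*(-41613 + (-213 - 9458*(-1)/21135))/22 = 589335*(-41613 + (-213 - 1*(-9458/21135)))/22 = 589335*(-41613 + (-213 + 9458/21135))/22 = 589335*(-41613 - 4492297/21135)/22 = (589335/22)*(-883983052/21135) = -17365405065014/15499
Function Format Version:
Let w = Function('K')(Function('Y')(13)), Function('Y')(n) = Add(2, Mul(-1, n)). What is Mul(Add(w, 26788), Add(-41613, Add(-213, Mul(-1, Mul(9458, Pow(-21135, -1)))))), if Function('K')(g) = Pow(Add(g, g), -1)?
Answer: Rational(-17365405065014, 15499) ≈ -1.1204e+9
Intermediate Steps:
Function('K')(g) = Mul(Rational(1, 2), Pow(g, -1)) (Function('K')(g) = Pow(Mul(2, g), -1) = Mul(Rational(1, 2), Pow(g, -1)))
w = Rational(-1, 22) (w = Mul(Rational(1, 2), Pow(Add(2, Mul(-1, 13)), -1)) = Mul(Rational(1, 2), Pow(Add(2, -13), -1)) = Mul(Rational(1, 2), Pow(-11, -1)) = Mul(Rational(1, 2), Rational(-1, 11)) = Rational(-1, 22) ≈ -0.045455)
Mul(Add(w, 26788), Add(-41613, Add(-213, Mul(-1, Mul(9458, Pow(-21135, -1)))))) = Mul(Add(Rational(-1, 22), 26788), Add(-41613, Add(-213, Mul(-1, Mul(9458, Pow(-21135, -1)))))) = Mul(Rational(589335, 22), Add(-41613, Add(-213, Mul(-1, Mul(9458, Rational(-1, 21135)))))) = Mul(Rational(589335, 22), Add(-41613, Add(-213, Mul(-1, Rational(-9458, 21135))))) = Mul(Rational(589335, 22), Add(-41613, Add(-213, Rational(9458, 21135)))) = Mul(Rational(589335, 22), Add(-41613, Rational(-4492297, 21135))) = Mul(Rational(589335, 22), Rational(-883983052, 21135)) = Rational(-17365405065014, 15499)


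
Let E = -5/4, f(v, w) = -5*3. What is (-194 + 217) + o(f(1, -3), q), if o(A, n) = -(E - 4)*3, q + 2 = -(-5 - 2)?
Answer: 155/4 ≈ 38.750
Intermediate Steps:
f(v, w) = -15
E = -5/4 (E = -5*1/4 = -5/4 ≈ -1.2500)
q = 5 (q = -2 - (-5 - 2) = -2 - 1*(-7) = -2 + 7 = 5)
o(A, n) = 63/4 (o(A, n) = -(-5/4 - 4)*3 = -(-21)*3/4 = -1*(-63/4) = 63/4)
(-194 + 217) + o(f(1, -3), q) = (-194 + 217) + 63/4 = 23 + 63/4 = 155/4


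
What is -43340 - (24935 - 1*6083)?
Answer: -62192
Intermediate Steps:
-43340 - (24935 - 1*6083) = -43340 - (24935 - 6083) = -43340 - 1*18852 = -43340 - 18852 = -62192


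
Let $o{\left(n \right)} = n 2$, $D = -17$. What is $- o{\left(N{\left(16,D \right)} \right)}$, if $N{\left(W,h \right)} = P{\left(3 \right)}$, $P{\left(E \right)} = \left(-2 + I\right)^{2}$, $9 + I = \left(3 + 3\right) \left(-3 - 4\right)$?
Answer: $-5618$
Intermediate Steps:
$I = -51$ ($I = -9 + \left(3 + 3\right) \left(-3 - 4\right) = -9 + 6 \left(-7\right) = -9 - 42 = -51$)
$P{\left(E \right)} = 2809$ ($P{\left(E \right)} = \left(-2 - 51\right)^{2} = \left(-53\right)^{2} = 2809$)
$N{\left(W,h \right)} = 2809$
$o{\left(n \right)} = 2 n$
$- o{\left(N{\left(16,D \right)} \right)} = - 2 \cdot 2809 = \left(-1\right) 5618 = -5618$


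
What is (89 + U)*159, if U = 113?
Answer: 32118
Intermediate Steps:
(89 + U)*159 = (89 + 113)*159 = 202*159 = 32118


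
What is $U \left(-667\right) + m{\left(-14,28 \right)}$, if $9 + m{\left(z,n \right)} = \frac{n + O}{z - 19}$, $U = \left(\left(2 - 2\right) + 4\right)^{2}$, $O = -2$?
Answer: $- \frac{352499}{33} \approx -10682.0$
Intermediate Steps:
$U = 16$ ($U = \left(\left(2 - 2\right) + 4\right)^{2} = \left(0 + 4\right)^{2} = 4^{2} = 16$)
$m{\left(z,n \right)} = -9 + \frac{-2 + n}{-19 + z}$ ($m{\left(z,n \right)} = -9 + \frac{n - 2}{z - 19} = -9 + \frac{-2 + n}{-19 + z}$)
$U \left(-667\right) + m{\left(-14,28 \right)} = 16 \left(-667\right) + \frac{169 + 28 - -126}{-19 - 14} = -10672 + \frac{169 + 28 + 126}{-33} = -10672 - \frac{323}{33} = - \frac{352499}{33}$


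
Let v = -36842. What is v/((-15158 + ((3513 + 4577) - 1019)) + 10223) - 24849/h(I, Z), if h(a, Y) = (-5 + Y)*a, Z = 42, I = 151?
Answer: -129456859/5966916 ≈ -21.696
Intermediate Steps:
h(a, Y) = a*(-5 + Y)
v/((-15158 + ((3513 + 4577) - 1019)) + 10223) - 24849/h(I, Z) = -36842/((-15158 + ((3513 + 4577) - 1019)) + 10223) - 24849*1/(151*(-5 + 42)) = -36842/((-15158 + (8090 - 1019)) + 10223) - 24849/(151*37) = -36842/((-15158 + 7071) + 10223) - 24849/5587 = -36842/(-8087 + 10223) - 24849*1/5587 = -36842/2136 - 24849/5587 = -36842*1/2136 - 24849/5587 = -18421/1068 - 24849/5587 = -129456859/5966916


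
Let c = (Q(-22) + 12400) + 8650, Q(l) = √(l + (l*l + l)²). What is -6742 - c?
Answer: -27792 - √213422 ≈ -28254.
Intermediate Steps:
Q(l) = √(l + (l + l²)²) (Q(l) = √(l + (l² + l)²) = √(l + (l + l²)²))
c = 21050 + √213422 (c = (√(-22*(1 - 22*(1 - 22)²)) + 12400) + 8650 = (√(-22*(1 - 22*(-21)²)) + 12400) + 8650 = (√(-22*(1 - 22*441)) + 12400) + 8650 = (√(-22*(1 - 9702)) + 12400) + 8650 = (√(-22*(-9701)) + 12400) + 8650 = (√213422 + 12400) + 8650 = (12400 + √213422) + 8650 = 21050 + √213422 ≈ 21512.)
-6742 - c = -6742 - (21050 + √213422) = -6742 + (-21050 - √213422) = -27792 - √213422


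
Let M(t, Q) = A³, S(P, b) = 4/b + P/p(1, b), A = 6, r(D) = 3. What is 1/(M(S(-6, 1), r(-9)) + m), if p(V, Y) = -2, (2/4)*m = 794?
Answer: 1/1804 ≈ 0.00055432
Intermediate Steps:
m = 1588 (m = 2*794 = 1588)
S(P, b) = 4/b - P/2 (S(P, b) = 4/b + P/(-2) = 4/b + P*(-½) = 4/b - P/2)
M(t, Q) = 216 (M(t, Q) = 6³ = 216)
1/(M(S(-6, 1), r(-9)) + m) = 1/(216 + 1588) = 1/1804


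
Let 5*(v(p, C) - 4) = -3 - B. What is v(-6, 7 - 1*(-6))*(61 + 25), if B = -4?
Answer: 1806/5 ≈ 361.20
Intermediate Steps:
v(p, C) = 21/5 (v(p, C) = 4 + (-3 - 1*(-4))/5 = 4 + (-3 + 4)/5 = 4 + (⅕)*1 = 4 + ⅕ = 21/5)
v(-6, 7 - 1*(-6))*(61 + 25) = 21*(61 + 25)/5 = (21/5)*86 = 1806/5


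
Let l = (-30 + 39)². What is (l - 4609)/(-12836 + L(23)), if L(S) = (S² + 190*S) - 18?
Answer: 4528/7955 ≈ 0.56920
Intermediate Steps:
l = 81 (l = 9² = 81)
L(S) = -18 + S² + 190*S
(l - 4609)/(-12836 + L(23)) = (81 - 4609)/(-12836 + (-18 + 23² + 190*23)) = -4528/(-12836 + (-18 + 529 + 4370)) = -4528/(-12836 + 4881) = -4528/(-7955) = -4528*(-1/7955) = 4528/7955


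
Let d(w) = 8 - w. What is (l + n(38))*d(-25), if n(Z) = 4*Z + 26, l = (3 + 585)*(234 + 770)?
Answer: 19487490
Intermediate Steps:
l = 590352 (l = 588*1004 = 590352)
n(Z) = 26 + 4*Z
(l + n(38))*d(-25) = (590352 + (26 + 4*38))*(8 - 1*(-25)) = (590352 + (26 + 152))*(8 + 25) = (590352 + 178)*33 = 590530*33 = 19487490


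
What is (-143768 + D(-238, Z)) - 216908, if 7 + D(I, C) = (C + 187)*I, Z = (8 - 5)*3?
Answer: -407331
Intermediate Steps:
Z = 9 (Z = 3*3 = 9)
D(I, C) = -7 + I*(187 + C) (D(I, C) = -7 + (C + 187)*I = -7 + (187 + C)*I = -7 + I*(187 + C))
(-143768 + D(-238, Z)) - 216908 = (-143768 + (-7 + 187*(-238) + 9*(-238))) - 216908 = (-143768 + (-7 - 44506 - 2142)) - 216908 = (-143768 - 46655) - 216908 = -190423 - 216908 = -407331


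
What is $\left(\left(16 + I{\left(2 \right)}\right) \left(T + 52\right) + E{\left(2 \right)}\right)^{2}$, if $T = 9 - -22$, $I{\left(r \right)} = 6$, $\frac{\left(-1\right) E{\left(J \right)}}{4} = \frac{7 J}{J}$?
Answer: $3232804$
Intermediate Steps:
$E{\left(J \right)} = -28$ ($E{\left(J \right)} = - 4 \frac{7 J}{J} = \left(-4\right) 7 = -28$)
$T = 31$ ($T = 9 + 22 = 31$)
$\left(\left(16 + I{\left(2 \right)}\right) \left(T + 52\right) + E{\left(2 \right)}\right)^{2} = \left(\left(16 + 6\right) \left(31 + 52\right) - 28\right)^{2} = \left(22 \cdot 83 - 28\right)^{2} = \left(1826 - 28\right)^{2} = 1798^{2} = 3232804$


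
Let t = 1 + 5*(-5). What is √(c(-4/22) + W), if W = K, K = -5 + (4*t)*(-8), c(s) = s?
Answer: √92301/11 ≈ 27.619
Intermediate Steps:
t = -24 (t = 1 - 25 = -24)
K = 763 (K = -5 + (4*(-24))*(-8) = -5 - 96*(-8) = -5 + 768 = 763)
W = 763
√(c(-4/22) + W) = √(-4/22 + 763) = √(-4*1/22 + 763) = √(-2/11 + 763) = √(8391/11) = √92301/11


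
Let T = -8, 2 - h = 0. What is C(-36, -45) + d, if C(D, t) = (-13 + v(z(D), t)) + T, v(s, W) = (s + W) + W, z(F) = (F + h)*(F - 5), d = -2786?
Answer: -1503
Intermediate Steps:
h = 2 (h = 2 - 1*0 = 2 + 0 = 2)
z(F) = (-5 + F)*(2 + F) (z(F) = (F + 2)*(F - 5) = (2 + F)*(-5 + F) = (-5 + F)*(2 + F))
v(s, W) = s + 2*W (v(s, W) = (W + s) + W = s + 2*W)
C(D, t) = -31 + D**2 - 3*D + 2*t (C(D, t) = (-13 + ((-10 + D**2 - 3*D) + 2*t)) - 8 = (-13 + (-10 + D**2 - 3*D + 2*t)) - 8 = (-23 + D**2 - 3*D + 2*t) - 8 = -31 + D**2 - 3*D + 2*t)
C(-36, -45) + d = (-31 + (-36)**2 - 3*(-36) + 2*(-45)) - 2786 = (-31 + 1296 + 108 - 90) - 2786 = 1283 - 2786 = -1503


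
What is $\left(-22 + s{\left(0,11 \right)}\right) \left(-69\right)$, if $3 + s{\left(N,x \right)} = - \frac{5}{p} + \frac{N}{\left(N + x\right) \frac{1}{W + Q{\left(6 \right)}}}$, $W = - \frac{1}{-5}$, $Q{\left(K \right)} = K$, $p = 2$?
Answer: $\frac{3795}{2} \approx 1897.5$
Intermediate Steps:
$W = \frac{1}{5}$ ($W = \left(-1\right) \left(- \frac{1}{5}\right) = \frac{1}{5} \approx 0.2$)
$s{\left(N,x \right)} = - \frac{11}{2} + \frac{N}{\frac{5 N}{31} + \frac{5 x}{31}}$ ($s{\left(N,x \right)} = -3 + \left(- \frac{5}{2} + \frac{N}{\left(N + x\right) \frac{1}{\frac{1}{5} + 6}}\right) = -3 + \left(\left(-5\right) \frac{1}{2} + \frac{N}{\left(N + x\right) \frac{1}{\frac{31}{5}}}\right) = -3 + \left(- \frac{5}{2} + \frac{N}{\left(N + x\right) \frac{5}{31}}\right) = -3 + \left(- \frac{5}{2} + \frac{N}{\frac{5 N}{31} + \frac{5 x}{31}}\right) = - \frac{11}{2} + \frac{N}{\frac{5 N}{31} + \frac{5 x}{31}}$)
$\left(-22 + s{\left(0,11 \right)}\right) \left(-69\right) = \left(-22 + \frac{\left(-55\right) 11 + 7 \cdot 0}{10 \left(0 + 11\right)}\right) \left(-69\right) = \left(-22 + \frac{-605 + 0}{10 \cdot 11}\right) \left(-69\right) = \left(-22 + \frac{1}{10} \cdot \frac{1}{11} \left(-605\right)\right) \left(-69\right) = \left(-22 - \frac{11}{2}\right) \left(-69\right) = \left(- \frac{55}{2}\right) \left(-69\right) = \frac{3795}{2}$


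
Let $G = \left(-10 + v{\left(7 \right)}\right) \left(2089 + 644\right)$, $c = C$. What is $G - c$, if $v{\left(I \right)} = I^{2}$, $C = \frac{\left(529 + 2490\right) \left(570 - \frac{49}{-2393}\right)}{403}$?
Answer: $\frac{98672170352}{964379} \approx 1.0232 \cdot 10^{5}$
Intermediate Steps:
$C = \frac{4118094121}{964379}$ ($C = 3019 \left(570 - - \frac{49}{2393}\right) \frac{1}{403} = 3019 \left(570 + \frac{49}{2393}\right) \frac{1}{403} = 3019 \cdot \frac{1364059}{2393} \cdot \frac{1}{403} = \frac{4118094121}{2393} \cdot \frac{1}{403} = \frac{4118094121}{964379} \approx 4270.2$)
$c = \frac{4118094121}{964379} \approx 4270.2$
$G = 106587$ ($G = \left(-10 + 7^{2}\right) \left(2089 + 644\right) = \left(-10 + 49\right) 2733 = 39 \cdot 2733 = 106587$)
$G - c = 106587 - \frac{4118094121}{964379} = \frac{98672170352}{964379}$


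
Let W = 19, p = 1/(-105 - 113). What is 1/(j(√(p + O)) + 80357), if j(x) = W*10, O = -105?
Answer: 1/80547 ≈ 1.2415e-5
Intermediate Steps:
p = -1/218 (p = 1/(-218) = -1/218 ≈ -0.0045872)
j(x) = 190 (j(x) = 19*10 = 190)
1/(j(√(p + O)) + 80357) = 1/(190 + 80357) = 1/80547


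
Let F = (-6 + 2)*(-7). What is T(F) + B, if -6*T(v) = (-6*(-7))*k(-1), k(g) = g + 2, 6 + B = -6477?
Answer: -6490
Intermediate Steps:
F = 28 (F = -4*(-7) = 28)
B = -6483 (B = -6 - 6477 = -6483)
k(g) = 2 + g
T(v) = -7 (T(v) = -(-6*(-7))*(2 - 1)/6 = -7)
T(F) + B = -7 - 6483 = -6490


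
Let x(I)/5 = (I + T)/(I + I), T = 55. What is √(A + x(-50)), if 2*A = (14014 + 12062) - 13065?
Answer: √26021/2 ≈ 80.655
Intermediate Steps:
x(I) = 5*(55 + I)/(2*I) (x(I) = 5*((I + 55)/(I + I)) = 5*((55 + I)/((2*I))) = 5*((55 + I)*(1/(2*I))) = 5*((55 + I)/(2*I)) = 5*(55 + I)/(2*I))
A = 13011/2 (A = ((14014 + 12062) - 13065)/2 = (26076 - 13065)/2 = (½)*13011 = 13011/2 ≈ 6505.5)
√(A + x(-50)) = √(13011/2 + (5/2)*(55 - 50)/(-50)) = √(13011/2 + (5/2)*(-1/50)*5) = √(13011/2 - ¼) = √(26021/4) = √26021/2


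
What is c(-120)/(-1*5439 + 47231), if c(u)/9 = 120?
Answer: 135/5224 ≈ 0.025842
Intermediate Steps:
c(u) = 1080 (c(u) = 9*120 = 1080)
c(-120)/(-1*5439 + 47231) = 1080/(-1*5439 + 47231) = 1080/(-5439 + 47231) = 1080/41792 = 1080*(1/41792) = 135/5224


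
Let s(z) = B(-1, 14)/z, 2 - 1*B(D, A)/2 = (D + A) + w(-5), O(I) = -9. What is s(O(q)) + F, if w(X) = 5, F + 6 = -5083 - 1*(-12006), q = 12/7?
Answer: 62285/9 ≈ 6920.6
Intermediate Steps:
q = 12/7 (q = 12*(⅐) = 12/7 ≈ 1.7143)
F = 6917 (F = -6 + (-5083 - 1*(-12006)) = -6 + (-5083 + 12006) = -6 + 6923 = 6917)
B(D, A) = -6 - 2*A - 2*D (B(D, A) = 4 - 2*((D + A) + 5) = 4 - 2*((A + D) + 5) = 4 - 2*(5 + A + D) = 4 + (-10 - 2*A - 2*D) = -6 - 2*A - 2*D)
s(z) = -32/z (s(z) = (-6 - 2*14 - 2*(-1))/z = (-6 - 28 + 2)/z = -32/z)
s(O(q)) + F = -32/(-9) + 6917 = -32*(-⅑) + 6917 = 32/9 + 6917 = 62285/9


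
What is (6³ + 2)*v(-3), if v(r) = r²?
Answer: 1962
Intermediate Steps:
(6³ + 2)*v(-3) = (6³ + 2)*(-3)² = (216 + 2)*9 = 218*9 = 1962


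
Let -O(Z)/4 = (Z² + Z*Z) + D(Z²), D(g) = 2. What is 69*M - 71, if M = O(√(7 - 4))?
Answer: -2279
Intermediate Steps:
O(Z) = -8 - 8*Z² (O(Z) = -4*((Z² + Z*Z) + 2) = -4*((Z² + Z²) + 2) = -4*(2*Z² + 2) = -4*(2 + 2*Z²) = -8 - 8*Z²)
M = -32 (M = -8 - 8*(√(7 - 4))² = -8 - 8*(√3)² = -8 - 8*3 = -8 - 24 = -32)
69*M - 71 = 69*(-32) - 71 = -2208 - 71 = -2279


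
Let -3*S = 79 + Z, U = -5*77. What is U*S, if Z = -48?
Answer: 11935/3 ≈ 3978.3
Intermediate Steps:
U = -385
S = -31/3 (S = -(79 - 48)/3 = -1/3*31 = -31/3 ≈ -10.333)
U*S = -385*(-31/3) = 11935/3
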